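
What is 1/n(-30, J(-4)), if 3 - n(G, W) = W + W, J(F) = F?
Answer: 1/11 ≈ 0.090909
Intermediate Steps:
n(G, W) = 3 - 2*W (n(G, W) = 3 - (W + W) = 3 - 2*W)
1/n(-30, J(-4)) = 1/(3 - 2*(-4)) = 1/(3 + 8) = 1/11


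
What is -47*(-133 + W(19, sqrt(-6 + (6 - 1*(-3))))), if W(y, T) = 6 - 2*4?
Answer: 6345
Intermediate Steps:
W(y, T) = -2 (W(y, T) = 6 - 8 = -2)
-47*(-133 + W(19, sqrt(-6 + (6 - 1*(-3))))) = -47*(-133 - 2) = -47*(-135) = 6345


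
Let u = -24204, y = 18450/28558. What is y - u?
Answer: 345618141/14279 ≈ 24205.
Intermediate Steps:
y = 9225/14279 (y = 18450*(1/28558) = 9225/14279 ≈ 0.64605)
y - u = 9225/14279 - 1*(-24204) = 9225/14279 + 24204 = 345618141/14279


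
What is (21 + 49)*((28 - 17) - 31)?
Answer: -1400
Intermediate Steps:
(21 + 49)*((28 - 17) - 31) = 70*(11 - 31) = 70*(-20) = -1400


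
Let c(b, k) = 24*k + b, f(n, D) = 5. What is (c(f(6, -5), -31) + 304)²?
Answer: 189225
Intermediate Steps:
c(b, k) = b + 24*k
(c(f(6, -5), -31) + 304)² = ((5 + 24*(-31)) + 304)² = ((5 - 744) + 304)² = (-739 + 304)² = (-435)² = 189225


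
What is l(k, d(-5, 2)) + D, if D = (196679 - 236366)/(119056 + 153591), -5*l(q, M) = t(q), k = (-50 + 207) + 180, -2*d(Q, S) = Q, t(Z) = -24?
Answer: 6345093/1363235 ≈ 4.6544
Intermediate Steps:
d(Q, S) = -Q/2
k = 337 (k = 157 + 180 = 337)
l(q, M) = 24/5 (l(q, M) = -⅕*(-24) = 24/5)
D = -39687/272647 ≈ -0.14556
l(k, d(-5, 2)) + D = 24/5 - 39687/272647 = 6345093/1363235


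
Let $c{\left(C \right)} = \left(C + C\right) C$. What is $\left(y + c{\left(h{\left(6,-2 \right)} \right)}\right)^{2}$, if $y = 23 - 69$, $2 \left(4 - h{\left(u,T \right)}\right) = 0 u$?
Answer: $196$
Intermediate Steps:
$h{\left(u,T \right)} = 4$ ($h{\left(u,T \right)} = 4 - \frac{0 u}{2} = 4 - 0 = 4 + 0 = 4$)
$c{\left(C \right)} = 2 C^{2}$ ($c{\left(C \right)} = 2 C C = 2 C^{2}$)
$y = -46$ ($y = 23 - 69 = -46$)
$\left(y + c{\left(h{\left(6,-2 \right)} \right)}\right)^{2} = \left(-46 + 2 \cdot 4^{2}\right)^{2} = \left(-46 + 2 \cdot 16\right)^{2} = \left(-46 + 32\right)^{2} = \left(-14\right)^{2} = 196$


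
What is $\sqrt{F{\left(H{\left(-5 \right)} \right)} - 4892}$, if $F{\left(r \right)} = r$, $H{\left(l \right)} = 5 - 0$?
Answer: $3 i \sqrt{543} \approx 69.907 i$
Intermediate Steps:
$H{\left(l \right)} = 5$ ($H{\left(l \right)} = 5 + 0 = 5$)
$\sqrt{F{\left(H{\left(-5 \right)} \right)} - 4892} = \sqrt{5 - 4892} = \sqrt{-4887} = 3 i \sqrt{543}$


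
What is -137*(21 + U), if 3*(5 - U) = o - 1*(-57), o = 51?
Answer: 1370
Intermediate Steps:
U = -31 (U = 5 - (51 - 1*(-57))/3 = 5 - (51 + 57)/3 = 5 - 1/3*108 = 5 - 36 = -31)
-137*(21 + U) = -137*(21 - 31) = -137*(-10) = 1370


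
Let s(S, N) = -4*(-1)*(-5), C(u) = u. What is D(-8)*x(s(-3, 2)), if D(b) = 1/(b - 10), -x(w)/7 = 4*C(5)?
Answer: 70/9 ≈ 7.7778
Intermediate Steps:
s(S, N) = -20 (s(S, N) = 4*(-5) = -20)
x(w) = -140 (x(w) = -28*5 = -7*20 = -140)
D(b) = 1/(-10 + b)
D(-8)*x(s(-3, 2)) = -140/(-10 - 8) = -140/(-18) = -1/18*(-140) = 70/9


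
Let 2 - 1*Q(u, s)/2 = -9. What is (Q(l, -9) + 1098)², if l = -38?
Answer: 1254400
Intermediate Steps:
Q(u, s) = 22 (Q(u, s) = 4 - 2*(-9) = 4 + 18 = 22)
(Q(l, -9) + 1098)² = (22 + 1098)² = 1120² = 1254400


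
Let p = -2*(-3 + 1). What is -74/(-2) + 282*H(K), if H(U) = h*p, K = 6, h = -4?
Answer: -4475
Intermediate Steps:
p = 4 (p = -2*(-2) = 4)
H(U) = -16 (H(U) = -4*4 = -16)
-74/(-2) + 282*H(K) = -74/(-2) + 282*(-16) = -1/2*(-74) - 4512 = 37 - 4512 = -4475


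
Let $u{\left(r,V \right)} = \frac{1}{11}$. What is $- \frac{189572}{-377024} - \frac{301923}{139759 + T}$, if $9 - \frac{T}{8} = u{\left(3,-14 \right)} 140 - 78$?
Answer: $- \frac{239869255363}{145520424560} \approx -1.6484$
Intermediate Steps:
$u{\left(r,V \right)} = \frac{1}{11}$
$T = \frac{6536}{11}$ ($T = 72 - 8 \left(\frac{1}{11} \cdot 140 - 78\right) = 72 - 8 \left(\frac{140}{11} - 78\right) = 72 - - \frac{5744}{11} = 72 + \frac{5744}{11} = \frac{6536}{11} \approx 594.18$)
$- \frac{189572}{-377024} - \frac{301923}{139759 + T} = - \frac{189572}{-377024} - \frac{301923}{139759 + \frac{6536}{11}} = \left(-189572\right) \left(- \frac{1}{377024}\right) - \frac{301923}{\frac{1543885}{11}} = \frac{47393}{94256} - \frac{3321153}{1543885} = - \frac{239869255363}{145520424560}$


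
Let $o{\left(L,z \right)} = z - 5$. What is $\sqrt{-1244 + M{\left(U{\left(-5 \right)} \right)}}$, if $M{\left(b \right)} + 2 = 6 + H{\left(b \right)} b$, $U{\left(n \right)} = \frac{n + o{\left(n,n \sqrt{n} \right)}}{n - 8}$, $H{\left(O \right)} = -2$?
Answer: $\frac{\sqrt{-209820 - 130 i \sqrt{5}}}{13} \approx 0.024408 - 35.235 i$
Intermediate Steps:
$o{\left(L,z \right)} = -5 + z$
$U{\left(n \right)} = \frac{-5 + n + n^{\frac{3}{2}}}{-8 + n}$ ($U{\left(n \right)} = \frac{n + \left(-5 + n \sqrt{n}\right)}{n - 8} = \frac{n + \left(-5 + n^{\frac{3}{2}}\right)}{-8 + n} = \frac{-5 + n + n^{\frac{3}{2}}}{-8 + n}$)
$M{\left(b \right)} = 4 - 2 b$ ($M{\left(b \right)} = -2 - \left(-6 + 2 b\right) = 4 - 2 b$)
$\sqrt{-1244 + M{\left(U{\left(-5 \right)} \right)}} = \sqrt{-1244 + \left(4 - 2 \frac{-5 - 5 + \left(-5\right)^{\frac{3}{2}}}{-8 - 5}\right)} = \sqrt{-1244 + \left(4 - 2 \frac{-5 - 5 - 5 i \sqrt{5}}{-13}\right)} = \sqrt{-1244 + \left(4 - 2 \left(- \frac{-10 - 5 i \sqrt{5}}{13}\right)\right)} = \sqrt{-1244 + \left(4 - 2 \left(\frac{10}{13} + \frac{5 i \sqrt{5}}{13}\right)\right)} = \sqrt{-1244 + \left(4 - \left(\frac{20}{13} + \frac{10 i \sqrt{5}}{13}\right)\right)} = \sqrt{-1244 + \left(\frac{32}{13} - \frac{10 i \sqrt{5}}{13}\right)} = \sqrt{- \frac{16140}{13} - \frac{10 i \sqrt{5}}{13}}$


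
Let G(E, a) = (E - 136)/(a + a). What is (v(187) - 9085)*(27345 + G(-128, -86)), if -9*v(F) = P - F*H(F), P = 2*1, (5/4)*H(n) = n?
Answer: -35141017451/215 ≈ -1.6345e+8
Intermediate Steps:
H(n) = 4*n/5
P = 2
G(E, a) = (-136 + E)/(2*a) (G(E, a) = (-136 + E)/((2*a)) = (-136 + E)*(1/(2*a)) = (-136 + E)/(2*a))
v(F) = -2/9 + 4*F**2/45 (v(F) = -(2 - F*4*F/5)/9 = -(2 - 4*F**2/5)/9 = -2/9 + 4*F**2/45)
(v(187) - 9085)*(27345 + G(-128, -86)) = ((-2/9 + (4/45)*187**2) - 9085)*(27345 + (1/2)*(-136 - 128)/(-86)) = ((-2/9 + (4/45)*34969) - 9085)*(27345 + (1/2)*(-1/86)*(-264)) = ((-2/9 + 139876/45) - 9085)*(27345 + 66/43) = (46622/15 - 9085)*(1175901/43) = -89653/15*1175901/43 = -35141017451/215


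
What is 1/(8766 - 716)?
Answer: 1/8050 ≈ 0.00012422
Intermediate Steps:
1/(8766 - 716) = 1/8050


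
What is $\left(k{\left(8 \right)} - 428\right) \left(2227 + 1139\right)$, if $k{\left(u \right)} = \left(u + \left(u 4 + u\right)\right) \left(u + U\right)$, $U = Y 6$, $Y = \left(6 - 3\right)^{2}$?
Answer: $8576568$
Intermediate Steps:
$Y = 9$ ($Y = 3^{2} = 9$)
$U = 54$ ($U = 9 \cdot 6 = 54$)
$k{\left(u \right)} = 6 u \left(54 + u\right)$ ($k{\left(u \right)} = \left(u + \left(u 4 + u\right)\right) \left(u + 54\right) = \left(u + \left(4 u + u\right)\right) \left(54 + u\right) = \left(u + 5 u\right) \left(54 + u\right) = 6 u \left(54 + u\right)$)
$\left(k{\left(8 \right)} - 428\right) \left(2227 + 1139\right) = \left(6 \cdot 8 \left(54 + 8\right) - 428\right) \left(2227 + 1139\right) = \left(6 \cdot 8 \cdot 62 - 428\right) 3366 = \left(2976 - 428\right) 3366 = 2548 \cdot 3366 = 8576568$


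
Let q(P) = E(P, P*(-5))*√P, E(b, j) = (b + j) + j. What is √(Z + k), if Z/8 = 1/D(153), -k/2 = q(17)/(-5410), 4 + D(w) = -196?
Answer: √(-292681 - 413865*√17)/2705 ≈ 0.5227*I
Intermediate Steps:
E(b, j) = b + 2*j
q(P) = -9*P^(3/2) (q(P) = (P + 2*(P*(-5)))*√P = (P + 2*(-5*P))*√P = (P - 10*P)*√P = (-9*P)*√P = -9*P^(3/2))
D(w) = -200 (D(w) = -4 - 196 = -200)
k = -153*√17/2705 (k = -2*(-153*√17)/(-5410) = -2*(-153*√17)*(-1)/5410 = -153*√17/2705 ≈ -0.23321)
Z = -1/25 (Z = 8/(-200) = 8*(-1/200) = -1/25 ≈ -0.040000)
√(Z + k) = √(-1/25 - 153*√17/2705)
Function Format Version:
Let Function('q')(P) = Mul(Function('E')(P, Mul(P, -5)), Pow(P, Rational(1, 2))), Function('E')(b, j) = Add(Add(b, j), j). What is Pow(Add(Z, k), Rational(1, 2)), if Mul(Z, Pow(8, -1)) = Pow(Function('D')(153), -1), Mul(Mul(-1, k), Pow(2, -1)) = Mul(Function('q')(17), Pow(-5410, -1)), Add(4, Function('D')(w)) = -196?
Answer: Mul(Rational(1, 2705), Pow(Add(-292681, Mul(-413865, Pow(17, Rational(1, 2)))), Rational(1, 2))) ≈ Mul(0.52270, I)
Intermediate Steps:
Function('E')(b, j) = Add(b, Mul(2, j))
Function('q')(P) = Mul(-9, Pow(P, Rational(3, 2))) (Function('q')(P) = Mul(Add(P, Mul(2, Mul(P, -5))), Pow(P, Rational(1, 2))) = Mul(Add(P, Mul(2, Mul(-5, P))), Pow(P, Rational(1, 2))) = Mul(Add(P, Mul(-10, P)), Pow(P, Rational(1, 2))) = Mul(Mul(-9, P), Pow(P, Rational(1, 2))) = Mul(-9, Pow(P, Rational(3, 2))))
Function('D')(w) = -200 (Function('D')(w) = Add(-4, -196) = -200)
k = Mul(Rational(-153, 2705), Pow(17, Rational(1, 2))) (k = Mul(-2, Mul(Mul(-9, Pow(17, Rational(3, 2))), Pow(-5410, -1))) = Mul(-2, Mul(Mul(-9, Mul(17, Pow(17, Rational(1, 2)))), Rational(-1, 5410))) = Mul(-2, Mul(Mul(-153, Pow(17, Rational(1, 2))), Rational(-1, 5410))) = Mul(-2, Mul(Rational(153, 5410), Pow(17, Rational(1, 2)))) = Mul(Rational(-153, 2705), Pow(17, Rational(1, 2))) ≈ -0.23321)
Z = Rational(-1, 25) (Z = Mul(8, Pow(-200, -1)) = Mul(8, Rational(-1, 200)) = Rational(-1, 25) ≈ -0.040000)
Pow(Add(Z, k), Rational(1, 2)) = Pow(Add(Rational(-1, 25), Mul(Rational(-153, 2705), Pow(17, Rational(1, 2)))), Rational(1, 2))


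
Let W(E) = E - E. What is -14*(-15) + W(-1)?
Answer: 210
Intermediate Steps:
W(E) = 0
-14*(-15) + W(-1) = -14*(-15) + 0 = 210 + 0 = 210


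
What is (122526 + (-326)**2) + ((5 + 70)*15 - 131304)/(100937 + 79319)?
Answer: 41242803133/180256 ≈ 2.2880e+5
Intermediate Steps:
(122526 + (-326)**2) + ((5 + 70)*15 - 131304)/(100937 + 79319) = (122526 + 106276) + (75*15 - 131304)/180256 = 228802 + (1125 - 131304)*(1/180256) = 228802 - 130179*1/180256 = 228802 - 130179/180256 = 41242803133/180256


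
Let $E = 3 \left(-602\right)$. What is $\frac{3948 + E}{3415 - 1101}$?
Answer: $\frac{1071}{1157} \approx 0.92567$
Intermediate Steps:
$E = -1806$
$\frac{3948 + E}{3415 - 1101} = \frac{3948 - 1806}{3415 - 1101} = \frac{2142}{2314} = 2142 \cdot \frac{1}{2314} = \frac{1071}{1157}$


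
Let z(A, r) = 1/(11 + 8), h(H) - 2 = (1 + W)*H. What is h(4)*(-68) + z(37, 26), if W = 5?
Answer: -33591/19 ≈ -1767.9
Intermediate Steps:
h(H) = 2 + 6*H (h(H) = 2 + (1 + 5)*H = 2 + 6*H)
z(A, r) = 1/19
h(4)*(-68) + z(37, 26) = (2 + 6*4)*(-68) + 1/19 = (2 + 24)*(-68) + 1/19 = 26*(-68) + 1/19 = -1768 + 1/19 = -33591/19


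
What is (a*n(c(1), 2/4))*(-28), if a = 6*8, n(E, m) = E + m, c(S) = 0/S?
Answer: -672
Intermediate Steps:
c(S) = 0
a = 48
(a*n(c(1), 2/4))*(-28) = (48*(0 + 2/4))*(-28) = (48*(0 + 2*(¼)))*(-28) = (48*(0 + ½))*(-28) = (48*(½))*(-28) = 24*(-28) = -672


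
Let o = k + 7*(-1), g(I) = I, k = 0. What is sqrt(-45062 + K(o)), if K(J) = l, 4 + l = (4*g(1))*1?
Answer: I*sqrt(45062) ≈ 212.28*I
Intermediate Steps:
o = -7 (o = 0 + 7*(-1) = 0 - 7 = -7)
l = 0 (l = -4 + (4*1)*1 = -4 + 4*1 = -4 + 4 = 0)
K(J) = 0
sqrt(-45062 + K(o)) = sqrt(-45062 + 0) = sqrt(-45062) = I*sqrt(45062)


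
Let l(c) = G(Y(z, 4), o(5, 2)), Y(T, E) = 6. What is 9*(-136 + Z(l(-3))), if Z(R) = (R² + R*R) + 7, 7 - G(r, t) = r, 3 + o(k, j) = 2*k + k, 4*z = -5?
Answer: -1143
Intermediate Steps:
z = -5/4 (z = (¼)*(-5) = -5/4 ≈ -1.2500)
o(k, j) = -3 + 3*k (o(k, j) = -3 + (2*k + k) = -3 + 3*k)
G(r, t) = 7 - r
l(c) = 1 (l(c) = 7 - 1*6 = 7 - 6 = 1)
Z(R) = 7 + 2*R² (Z(R) = (R² + R²) + 7 = 2*R² + 7 = 7 + 2*R²)
9*(-136 + Z(l(-3))) = 9*(-136 + (7 + 2*1²)) = 9*(-136 + (7 + 2*1)) = 9*(-136 + (7 + 2)) = 9*(-136 + 9) = 9*(-127) = -1143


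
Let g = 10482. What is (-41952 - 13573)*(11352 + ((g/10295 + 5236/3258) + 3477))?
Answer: -2762197595109215/3354111 ≈ -8.2353e+8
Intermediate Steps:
(-41952 - 13573)*(11352 + ((g/10295 + 5236/3258) + 3477)) = (-41952 - 13573)*(11352 + ((10482/10295 + 5236/3258) + 3477)) = -55525*(11352 + ((10482*(1/10295) + 5236*(1/3258)) + 3477)) = -55525*(11352 + ((10482/10295 + 2618/1629) + 3477)) = -55525*(11352 + (44027488/16770555 + 3477)) = -55525*(11352 + 58355247223/16770555) = -55525*248734587583/16770555 = -2762197595109215/3354111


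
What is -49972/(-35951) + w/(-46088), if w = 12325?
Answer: 1860013461/1656909688 ≈ 1.1226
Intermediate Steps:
-49972/(-35951) + w/(-46088) = -49972/(-35951) + 12325/(-46088) = -49972*(-1/35951) + 12325*(-1/46088) = 49972/35951 - 12325/46088 = 1860013461/1656909688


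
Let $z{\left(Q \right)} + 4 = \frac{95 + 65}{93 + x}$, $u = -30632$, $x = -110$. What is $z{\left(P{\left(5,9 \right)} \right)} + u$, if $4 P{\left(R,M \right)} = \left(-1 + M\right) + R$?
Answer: $- \frac{520972}{17} \approx -30645.0$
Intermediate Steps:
$P{\left(R,M \right)} = - \frac{1}{4} + \frac{M}{4} + \frac{R}{4}$ ($P{\left(R,M \right)} = \frac{\left(-1 + M\right) + R}{4} = \frac{-1 + M + R}{4} = - \frac{1}{4} + \frac{M}{4} + \frac{R}{4}$)
$z{\left(Q \right)} = - \frac{228}{17}$ ($z{\left(Q \right)} = -4 + \frac{95 + 65}{93 - 110} = -4 + \frac{160}{-17} = -4 + 160 \left(- \frac{1}{17}\right) = -4 - \frac{160}{17} = - \frac{228}{17}$)
$z{\left(P{\left(5,9 \right)} \right)} + u = - \frac{228}{17} - 30632 = - \frac{520972}{17}$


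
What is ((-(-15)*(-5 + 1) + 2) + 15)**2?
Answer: 1849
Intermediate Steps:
((-(-15)*(-5 + 1) + 2) + 15)**2 = ((-(-15)*(-4) + 2) + 15)**2 = ((-5*12 + 2) + 15)**2 = ((-60 + 2) + 15)**2 = (-58 + 15)**2 = (-43)**2 = 1849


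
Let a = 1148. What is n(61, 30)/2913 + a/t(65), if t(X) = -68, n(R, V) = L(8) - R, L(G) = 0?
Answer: -837068/49521 ≈ -16.903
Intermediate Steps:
n(R, V) = -R (n(R, V) = 0 - R = -R)
n(61, 30)/2913 + a/t(65) = -1*61/2913 + 1148/(-68) = -61*1/2913 + 1148*(-1/68) = -61/2913 - 287/17 = -837068/49521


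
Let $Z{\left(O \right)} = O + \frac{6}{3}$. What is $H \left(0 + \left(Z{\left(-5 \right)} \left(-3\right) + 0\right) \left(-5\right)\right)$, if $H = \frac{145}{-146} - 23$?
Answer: $\frac{157635}{146} \approx 1079.7$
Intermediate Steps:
$Z{\left(O \right)} = 2 + O$ ($Z{\left(O \right)} = O + 6 \cdot \frac{1}{3} = O + 2 = 2 + O$)
$H = - \frac{3503}{146}$ ($H = 145 \left(- \frac{1}{146}\right) - 23 = - \frac{145}{146} - 23 = - \frac{3503}{146} \approx -23.993$)
$H \left(0 + \left(Z{\left(-5 \right)} \left(-3\right) + 0\right) \left(-5\right)\right) = - \frac{3503 \left(0 + \left(\left(2 - 5\right) \left(-3\right) + 0\right) \left(-5\right)\right)}{146} = - \frac{3503 \left(0 + \left(\left(-3\right) \left(-3\right) + 0\right) \left(-5\right)\right)}{146} = - \frac{3503 \left(0 + \left(9 + 0\right) \left(-5\right)\right)}{146} = - \frac{3503 \left(0 + 9 \left(-5\right)\right)}{146} = - \frac{3503 \left(0 - 45\right)}{146} = \left(- \frac{3503}{146}\right) \left(-45\right) = \frac{157635}{146}$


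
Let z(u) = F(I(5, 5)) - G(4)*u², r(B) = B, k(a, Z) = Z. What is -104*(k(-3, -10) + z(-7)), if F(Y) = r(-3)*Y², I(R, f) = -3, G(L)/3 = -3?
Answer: -42016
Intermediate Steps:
G(L) = -9 (G(L) = 3*(-3) = -9)
F(Y) = -3*Y²
z(u) = -27 + 9*u² (z(u) = -3*(-3)² - (-9)*u² = -3*9 + 9*u² = -27 + 9*u²)
-104*(k(-3, -10) + z(-7)) = -104*(-10 + (-27 + 9*(-7)²)) = -104*(-10 + (-27 + 9*49)) = -104*(-10 + (-27 + 441)) = -104*(-10 + 414) = -104*404 = -42016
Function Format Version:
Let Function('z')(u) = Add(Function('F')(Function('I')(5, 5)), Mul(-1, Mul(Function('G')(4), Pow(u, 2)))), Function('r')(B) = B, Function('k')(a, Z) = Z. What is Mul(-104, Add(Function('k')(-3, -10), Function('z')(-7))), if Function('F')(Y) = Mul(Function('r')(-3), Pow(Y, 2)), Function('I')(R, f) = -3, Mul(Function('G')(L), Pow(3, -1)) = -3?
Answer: -42016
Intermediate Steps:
Function('G')(L) = -9 (Function('G')(L) = Mul(3, -3) = -9)
Function('F')(Y) = Mul(-3, Pow(Y, 2))
Function('z')(u) = Add(-27, Mul(9, Pow(u, 2))) (Function('z')(u) = Add(Mul(-3, Pow(-3, 2)), Mul(-1, Mul(-9, Pow(u, 2)))) = Add(Mul(-3, 9), Mul(9, Pow(u, 2))) = Add(-27, Mul(9, Pow(u, 2))))
Mul(-104, Add(Function('k')(-3, -10), Function('z')(-7))) = Mul(-104, Add(-10, Add(-27, Mul(9, Pow(-7, 2))))) = Mul(-104, Add(-10, Add(-27, Mul(9, 49)))) = Mul(-104, Add(-10, Add(-27, 441))) = Mul(-104, Add(-10, 414)) = Mul(-104, 404) = -42016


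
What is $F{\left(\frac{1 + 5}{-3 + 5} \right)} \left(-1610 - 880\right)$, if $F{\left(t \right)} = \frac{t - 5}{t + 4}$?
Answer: $\frac{4980}{7} \approx 711.43$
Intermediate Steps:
$F{\left(t \right)} = \frac{-5 + t}{4 + t}$
$F{\left(\frac{1 + 5}{-3 + 5} \right)} \left(-1610 - 880\right) = \frac{-5 + \frac{1 + 5}{-3 + 5}}{4 + \frac{1 + 5}{-3 + 5}} \left(-1610 - 880\right) = \frac{-5 + \frac{6}{2}}{4 + \frac{6}{2}} \left(-1610 - 880\right) = \frac{-5 + 6 \cdot \frac{1}{2}}{4 + 6 \cdot \frac{1}{2}} \left(-2490\right) = \frac{-5 + 3}{4 + 3} \left(-2490\right) = \frac{1}{7} \left(-2\right) \left(-2490\right) = \left(- \frac{2}{7}\right) \left(-2490\right) = \frac{4980}{7}$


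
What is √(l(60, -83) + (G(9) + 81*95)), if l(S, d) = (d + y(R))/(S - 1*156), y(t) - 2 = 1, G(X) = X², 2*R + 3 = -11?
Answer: √279966/6 ≈ 88.186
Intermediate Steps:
R = -7 (R = -3/2 + (½)*(-11) = -3/2 - 11/2 = -7)
y(t) = 3 (y(t) = 2 + 1 = 3)
l(S, d) = (3 + d)/(-156 + S) (l(S, d) = (d + 3)/(S - 1*156) = (3 + d)/(S - 156) = (3 + d)/(-156 + S))
√(l(60, -83) + (G(9) + 81*95)) = √((3 - 83)/(-156 + 60) + (9² + 81*95)) = √(-80/(-96) + (81 + 7695)) = √(-1/96*(-80) + 7776) = √(⅚ + 7776) = √(46661/6) = √279966/6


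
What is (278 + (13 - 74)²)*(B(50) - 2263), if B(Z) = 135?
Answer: -8509872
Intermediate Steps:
(278 + (13 - 74)²)*(B(50) - 2263) = (278 + (13 - 74)²)*(135 - 2263) = (278 + (-61)²)*(-2128) = (278 + 3721)*(-2128) = 3999*(-2128) = -8509872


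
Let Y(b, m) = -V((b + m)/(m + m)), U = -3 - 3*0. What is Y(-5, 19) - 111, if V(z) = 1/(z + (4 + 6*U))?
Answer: -28730/259 ≈ -110.93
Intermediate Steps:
U = -3 (U = -3 + 0 = -3)
V(z) = 1/(-14 + z) (V(z) = 1/(z + (4 + 6*(-3))) = 1/(z + (4 - 18)) = 1/(z - 14) = 1/(-14 + z))
Y(b, m) = -1/(-14 + (b + m)/(2*m)) (Y(b, m) = -1/(-14 + (b + m)/(m + m)) = -1/(-14 + (b + m)/((2*m))) = -1/(-14 + (b + m)*(1/(2*m))) = -1/(-14 + (b + m)/(2*m)))
Y(-5, 19) - 111 = 2*19/(-1*(-5) + 27*19) - 111 = 2*19/(5 + 513) - 111 = 2*19/518 - 111 = 2*19*(1/518) - 111 = 19/259 - 111 = -28730/259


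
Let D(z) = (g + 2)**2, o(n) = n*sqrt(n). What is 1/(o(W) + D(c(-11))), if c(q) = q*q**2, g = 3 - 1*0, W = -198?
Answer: 25/7763017 + 594*I*sqrt(22)/7763017 ≈ 3.2204e-6 + 0.00035889*I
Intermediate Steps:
g = 3 (g = 3 + 0 = 3)
o(n) = n**(3/2)
c(q) = q**3
D(z) = 25 (D(z) = (3 + 2)**2 = 5**2 = 25)
1/(o(W) + D(c(-11))) = 1/((-198)**(3/2) + 25) = 1/(-594*I*sqrt(22) + 25) = 1/(25 - 594*I*sqrt(22))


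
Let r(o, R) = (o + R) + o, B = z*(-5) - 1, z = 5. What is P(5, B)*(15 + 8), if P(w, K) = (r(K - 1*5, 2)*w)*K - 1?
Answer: 179377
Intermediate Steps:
B = -26 (B = 5*(-5) - 1 = -25 - 1 = -26)
r(o, R) = R + 2*o (r(o, R) = (R + o) + o = R + 2*o)
P(w, K) = -1 + K*w*(-8 + 2*K) (P(w, K) = ((2 + 2*(K - 1*5))*w)*K - 1 = ((2 + 2*(K - 5))*w)*K - 1 = ((2 + 2*(-5 + K))*w)*K - 1 = ((2 + (-10 + 2*K))*w)*K - 1 = ((-8 + 2*K)*w)*K - 1 = (w*(-8 + 2*K))*K - 1 = K*w*(-8 + 2*K) - 1 = -1 + K*w*(-8 + 2*K))
P(5, B)*(15 + 8) = (-1 + 2*(-26)*5*(-4 - 26))*(15 + 8) = (-1 + 2*(-26)*5*(-30))*23 = (-1 + 7800)*23 = 7799*23 = 179377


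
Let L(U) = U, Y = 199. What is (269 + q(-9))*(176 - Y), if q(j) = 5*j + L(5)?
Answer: -5267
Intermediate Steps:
q(j) = 5 + 5*j (q(j) = 5*j + 5 = 5 + 5*j)
(269 + q(-9))*(176 - Y) = (269 + (5 + 5*(-9)))*(176 - 1*199) = (269 + (5 - 45))*(176 - 199) = (269 - 40)*(-23) = 229*(-23) = -5267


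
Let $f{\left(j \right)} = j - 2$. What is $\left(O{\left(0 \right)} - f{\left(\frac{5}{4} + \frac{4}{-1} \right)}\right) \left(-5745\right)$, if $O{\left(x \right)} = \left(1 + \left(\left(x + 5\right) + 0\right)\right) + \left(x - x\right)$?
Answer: $- \frac{247035}{4} \approx -61759.0$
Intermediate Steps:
$f{\left(j \right)} = -2 + j$
$O{\left(x \right)} = 6 + x$ ($O{\left(x \right)} = \left(1 + \left(\left(5 + x\right) + 0\right)\right) + 0 = \left(1 + \left(5 + x\right)\right) + 0 = \left(6 + x\right) + 0 = 6 + x$)
$\left(O{\left(0 \right)} - f{\left(\frac{5}{4} + \frac{4}{-1} \right)}\right) \left(-5745\right) = \left(\left(6 + 0\right) - \left(-2 + \left(\frac{5}{4} + \frac{4}{-1}\right)\right)\right) \left(-5745\right) = \left(6 - \left(-2 + \left(5 \cdot \frac{1}{4} + 4 \left(-1\right)\right)\right)\right) \left(-5745\right) = \left(6 - \left(-2 + \left(\frac{5}{4} - 4\right)\right)\right) \left(-5745\right) = \left(6 - \left(-2 - \frac{11}{4}\right)\right) \left(-5745\right) = \left(6 - - \frac{19}{4}\right) \left(-5745\right) = \left(6 + \frac{19}{4}\right) \left(-5745\right) = \frac{43}{4} \left(-5745\right) = - \frac{247035}{4}$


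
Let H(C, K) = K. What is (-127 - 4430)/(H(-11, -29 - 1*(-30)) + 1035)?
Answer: -651/148 ≈ -4.3987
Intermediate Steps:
(-127 - 4430)/(H(-11, -29 - 1*(-30)) + 1035) = (-127 - 4430)/((-29 - 1*(-30)) + 1035) = -4557/((-29 + 30) + 1035) = -4557/(1 + 1035) = -4557/1036 = -4557*1/1036 = -651/148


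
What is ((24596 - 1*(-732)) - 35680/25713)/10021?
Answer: 651223184/257669973 ≈ 2.5274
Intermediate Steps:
((24596 - 1*(-732)) - 35680/25713)/10021 = ((24596 + 732) - 35680/25713)*(1/10021) = (25328 - 1*35680/25713)*(1/10021) = (25328 - 35680/25713)*(1/10021) = (651223184/25713)*(1/10021) = 651223184/257669973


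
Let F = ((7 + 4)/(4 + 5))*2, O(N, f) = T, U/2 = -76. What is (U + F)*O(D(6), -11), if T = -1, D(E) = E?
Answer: 1346/9 ≈ 149.56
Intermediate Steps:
U = -152 (U = 2*(-76) = -152)
O(N, f) = -1
F = 22/9 (F = (11/9)*2 = 22/9 ≈ 2.4444)
(U + F)*O(D(6), -11) = (-152 + 22/9)*(-1) = -1346/9*(-1) = 1346/9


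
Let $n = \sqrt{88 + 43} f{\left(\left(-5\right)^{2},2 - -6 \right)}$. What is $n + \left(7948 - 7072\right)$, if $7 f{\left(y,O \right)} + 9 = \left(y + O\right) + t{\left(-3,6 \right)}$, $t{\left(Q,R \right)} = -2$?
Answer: $876 + \frac{22 \sqrt{131}}{7} \approx 911.97$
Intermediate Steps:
$f{\left(y,O \right)} = - \frac{11}{7} + \frac{O}{7} + \frac{y}{7}$ ($f{\left(y,O \right)} = - \frac{9}{7} + \frac{\left(y + O\right) - 2}{7} = - \frac{9}{7} + \frac{\left(O + y\right) - 2}{7} = - \frac{9}{7} + \frac{-2 + O + y}{7} = - \frac{9}{7} + \left(- \frac{2}{7} + \frac{O}{7} + \frac{y}{7}\right) = - \frac{11}{7} + \frac{O}{7} + \frac{y}{7}$)
$n = \frac{22 \sqrt{131}}{7}$ ($n = \sqrt{88 + 43} \left(- \frac{11}{7} + \frac{2 - -6}{7} + \frac{\left(-5\right)^{2}}{7}\right) = \sqrt{131} \left(- \frac{11}{7} + \frac{2 + 6}{7} + \frac{1}{7} \cdot 25\right) = \sqrt{131} \left(- \frac{11}{7} + \frac{1}{7} \cdot 8 + \frac{25}{7}\right) = \sqrt{131} \left(- \frac{11}{7} + \frac{8}{7} + \frac{25}{7}\right) = \sqrt{131} \cdot \frac{22}{7} = \frac{22 \sqrt{131}}{7} \approx 35.972$)
$n + \left(7948 - 7072\right) = \frac{22 \sqrt{131}}{7} + \left(7948 - 7072\right) = \frac{22 \sqrt{131}}{7} + 876 = 876 + \frac{22 \sqrt{131}}{7}$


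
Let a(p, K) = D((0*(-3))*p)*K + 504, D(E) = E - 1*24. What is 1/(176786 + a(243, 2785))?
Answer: 1/110450 ≈ 9.0539e-6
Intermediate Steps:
D(E) = -24 + E (D(E) = E - 24 = -24 + E)
a(p, K) = 504 - 24*K (a(p, K) = (-24 + (0*(-3))*p)*K + 504 = (-24 + 0*p)*K + 504 = (-24 + 0)*K + 504 = -24*K + 504 = 504 - 24*K)
1/(176786 + a(243, 2785)) = 1/(176786 + (504 - 24*2785)) = 1/(176786 + (504 - 66840)) = 1/(176786 - 66336) = 1/110450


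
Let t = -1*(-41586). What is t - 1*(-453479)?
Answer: 495065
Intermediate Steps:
t = 41586
t - 1*(-453479) = 41586 - 1*(-453479) = 41586 + 453479 = 495065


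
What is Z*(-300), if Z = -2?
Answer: 600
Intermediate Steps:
Z*(-300) = -2*(-300) = 600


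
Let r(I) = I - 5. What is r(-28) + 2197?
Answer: 2164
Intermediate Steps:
r(I) = -5 + I
r(-28) + 2197 = (-5 - 28) + 2197 = -33 + 2197 = 2164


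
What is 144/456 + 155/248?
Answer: 143/152 ≈ 0.94079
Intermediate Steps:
144/456 + 155/248 = 144*(1/456) + 155*(1/248) = 6/19 + 5/8 = 143/152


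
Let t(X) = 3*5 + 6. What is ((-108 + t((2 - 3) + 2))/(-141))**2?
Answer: 841/2209 ≈ 0.38072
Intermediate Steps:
t(X) = 21 (t(X) = 15 + 6 = 21)
((-108 + t((2 - 3) + 2))/(-141))**2 = ((-108 + 21)/(-141))**2 = (-87*(-1/141))**2 = (29/47)**2 = 841/2209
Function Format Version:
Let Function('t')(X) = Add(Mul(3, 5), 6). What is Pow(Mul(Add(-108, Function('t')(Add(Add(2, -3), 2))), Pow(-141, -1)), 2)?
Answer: Rational(841, 2209) ≈ 0.38072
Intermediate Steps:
Function('t')(X) = 21 (Function('t')(X) = Add(15, 6) = 21)
Pow(Mul(Add(-108, Function('t')(Add(Add(2, -3), 2))), Pow(-141, -1)), 2) = Pow(Mul(Add(-108, 21), Pow(-141, -1)), 2) = Pow(Mul(-87, Rational(-1, 141)), 2) = Pow(Rational(29, 47), 2) = Rational(841, 2209)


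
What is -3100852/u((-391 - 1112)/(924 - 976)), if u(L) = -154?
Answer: 1550426/77 ≈ 20135.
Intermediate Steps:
-3100852/u((-391 - 1112)/(924 - 976)) = -3100852/(-154) = -3100852*(-1/154) = 1550426/77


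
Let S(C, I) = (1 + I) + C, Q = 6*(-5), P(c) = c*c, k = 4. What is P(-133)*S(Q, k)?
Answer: -442225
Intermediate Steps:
P(c) = c²
Q = -30
S(C, I) = 1 + C + I
P(-133)*S(Q, k) = (-133)²*(1 - 30 + 4) = 17689*(-25) = -442225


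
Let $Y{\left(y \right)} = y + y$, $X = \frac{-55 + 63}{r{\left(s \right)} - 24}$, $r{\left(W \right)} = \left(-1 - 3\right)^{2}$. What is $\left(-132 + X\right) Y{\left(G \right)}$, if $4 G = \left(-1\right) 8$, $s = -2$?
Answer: $532$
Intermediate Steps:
$r{\left(W \right)} = 16$ ($r{\left(W \right)} = \left(-4\right)^{2} = 16$)
$X = -1$ ($X = \frac{-55 + 63}{16 - 24} = \frac{8}{-8} = 8 \left(- \frac{1}{8}\right) = -1$)
$G = -2$ ($G = \frac{\left(-1\right) 8}{4} = \frac{1}{4} \left(-8\right) = -2$)
$Y{\left(y \right)} = 2 y$
$\left(-132 + X\right) Y{\left(G \right)} = \left(-132 - 1\right) 2 \left(-2\right) = \left(-133\right) \left(-4\right) = 532$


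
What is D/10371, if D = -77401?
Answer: -77401/10371 ≈ -7.4632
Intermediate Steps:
D/10371 = -77401/10371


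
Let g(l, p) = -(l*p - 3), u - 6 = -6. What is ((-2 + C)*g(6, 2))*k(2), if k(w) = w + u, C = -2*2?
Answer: 108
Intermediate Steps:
u = 0 (u = 6 - 6 = 0)
C = -4
g(l, p) = 3 - l*p (g(l, p) = -(-3 + l*p) = 3 - l*p)
k(w) = w (k(w) = w + 0 = w)
((-2 + C)*g(6, 2))*k(2) = ((-2 - 4)*(3 - 1*6*2))*2 = -6*(3 - 12)*2 = -6*(-9)*2 = 54*2 = 108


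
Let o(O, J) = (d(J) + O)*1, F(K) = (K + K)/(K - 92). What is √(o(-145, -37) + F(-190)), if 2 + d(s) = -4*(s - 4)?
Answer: √364767/141 ≈ 4.2834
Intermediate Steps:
d(s) = 14 - 4*s (d(s) = -2 - 4*(s - 4) = -2 - 4*(-4 + s) = -2 + (16 - 4*s) = 14 - 4*s)
F(K) = 2*K/(-92 + K) (F(K) = (2*K)/(-92 + K) = 2*K/(-92 + K))
o(O, J) = 14 + O - 4*J (o(O, J) = ((14 - 4*J) + O)*1 = (14 + O - 4*J)*1 = 14 + O - 4*J)
√(o(-145, -37) + F(-190)) = √((14 - 145 - 4*(-37)) + 2*(-190)/(-92 - 190)) = √((14 - 145 + 148) + 2*(-190)/(-282)) = √(17 + 2*(-190)*(-1/282)) = √(17 + 190/141) = √(2587/141) = √364767/141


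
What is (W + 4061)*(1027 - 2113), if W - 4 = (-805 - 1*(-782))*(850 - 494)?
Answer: 4477578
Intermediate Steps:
W = -8184 (W = 4 + (-805 - 1*(-782))*(850 - 494) = 4 + (-805 + 782)*356 = 4 - 23*356 = 4 - 8188 = -8184)
(W + 4061)*(1027 - 2113) = (-8184 + 4061)*(1027 - 2113) = -4123*(-1086) = 4477578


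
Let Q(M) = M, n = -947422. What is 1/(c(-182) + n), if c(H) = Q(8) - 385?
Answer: -1/947799 ≈ -1.0551e-6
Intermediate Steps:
c(H) = -377 (c(H) = 8 - 385 = -377)
1/(c(-182) + n) = 1/(-377 - 947422) = 1/(-947799) = -1/947799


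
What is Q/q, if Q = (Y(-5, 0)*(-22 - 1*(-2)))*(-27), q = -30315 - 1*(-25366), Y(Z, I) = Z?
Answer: 2700/4949 ≈ 0.54556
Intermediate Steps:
q = -4949 (q = -30315 + 25366 = -4949)
Q = -2700 (Q = -5*(-22 - 1*(-2))*(-27) = -5*(-22 + 2)*(-27) = -5*(-20)*(-27) = 100*(-27) = -2700)
Q/q = -2700/(-4949) = -2700*(-1/4949) = 2700/4949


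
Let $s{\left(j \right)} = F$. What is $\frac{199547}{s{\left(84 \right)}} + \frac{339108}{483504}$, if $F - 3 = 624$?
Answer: $\frac{1151123731}{3609012} \approx 318.96$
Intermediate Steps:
$F = 627$ ($F = 3 + 624 = 627$)
$s{\left(j \right)} = 627$
$\frac{199547}{s{\left(84 \right)}} + \frac{339108}{483504} = \frac{199547}{627} + \frac{339108}{483504} = 199547 \cdot \frac{1}{627} + 339108 \cdot \frac{1}{483504} = \frac{199547}{627} + \frac{4037}{5756} = \frac{1151123731}{3609012}$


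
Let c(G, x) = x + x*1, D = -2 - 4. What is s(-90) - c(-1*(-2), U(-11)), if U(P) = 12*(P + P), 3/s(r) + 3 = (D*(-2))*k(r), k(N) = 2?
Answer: 3697/7 ≈ 528.14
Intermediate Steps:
D = -6
s(r) = ⅐ (s(r) = 3/(-3 - 6*(-2)*2) = 3/(-3 + 12*2) = 3/(-3 + 24) = 3/21 = 3*(1/21) = ⅐)
U(P) = 24*P (U(P) = 12*(2*P) = 24*P)
c(G, x) = 2*x (c(G, x) = x + x = 2*x)
s(-90) - c(-1*(-2), U(-11)) = ⅐ - 2*24*(-11) = ⅐ - 2*(-264) = ⅐ - 1*(-528) = ⅐ + 528 = 3697/7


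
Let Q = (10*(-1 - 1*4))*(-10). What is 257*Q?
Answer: 128500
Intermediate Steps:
Q = 500 (Q = (10*(-1 - 4))*(-10) = (10*(-5))*(-10) = -50*(-10) = 500)
257*Q = 257*500 = 128500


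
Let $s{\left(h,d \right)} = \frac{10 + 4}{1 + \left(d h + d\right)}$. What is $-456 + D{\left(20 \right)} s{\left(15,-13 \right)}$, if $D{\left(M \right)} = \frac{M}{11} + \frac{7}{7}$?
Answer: $- \frac{1038746}{2277} \approx -456.19$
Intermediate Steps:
$s{\left(h,d \right)} = \frac{14}{1 + d + d h}$ ($s{\left(h,d \right)} = \frac{14}{1 + \left(d + d h\right)} = \frac{14}{1 + d + d h}$)
$D{\left(M \right)} = 1 + \frac{M}{11}$ ($D{\left(M \right)} = M \frac{1}{11} + 7 \cdot \frac{1}{7} = \frac{M}{11} + 1 = 1 + \frac{M}{11}$)
$-456 + D{\left(20 \right)} s{\left(15,-13 \right)} = -456 + \left(1 + \frac{1}{11} \cdot 20\right) \frac{14}{1 - 13 - 195} = -456 + \left(1 + \frac{20}{11}\right) \frac{14}{1 - 13 - 195} = -456 + \frac{31 \frac{14}{-207}}{11} = -456 + \frac{31 \cdot 14 \left(- \frac{1}{207}\right)}{11} = -456 + \frac{31}{11} \left(- \frac{14}{207}\right) = -456 - \frac{434}{2277} = - \frac{1038746}{2277}$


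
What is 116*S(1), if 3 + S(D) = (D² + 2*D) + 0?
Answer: 0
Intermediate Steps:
S(D) = -3 + D² + 2*D (S(D) = -3 + ((D² + 2*D) + 0) = -3 + (D² + 2*D) = -3 + D² + 2*D)
116*S(1) = 116*(-3 + 1² + 2*1) = 116*(-3 + 1 + 2) = 116*0 = 0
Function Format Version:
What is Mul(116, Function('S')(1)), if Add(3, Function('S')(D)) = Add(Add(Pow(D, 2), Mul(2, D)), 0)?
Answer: 0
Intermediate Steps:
Function('S')(D) = Add(-3, Pow(D, 2), Mul(2, D)) (Function('S')(D) = Add(-3, Add(Add(Pow(D, 2), Mul(2, D)), 0)) = Add(-3, Add(Pow(D, 2), Mul(2, D))) = Add(-3, Pow(D, 2), Mul(2, D)))
Mul(116, Function('S')(1)) = Mul(116, Add(-3, Pow(1, 2), Mul(2, 1))) = Mul(116, Add(-3, 1, 2)) = Mul(116, 0) = 0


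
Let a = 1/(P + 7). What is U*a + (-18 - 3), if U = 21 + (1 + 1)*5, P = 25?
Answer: -641/32 ≈ -20.031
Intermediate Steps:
U = 31 (U = 21 + 2*5 = 21 + 10 = 31)
a = 1/32 (a = 1/(25 + 7) = 1/32 ≈ 0.031250)
U*a + (-18 - 3) = 31*(1/32) + (-18 - 3) = 31/32 - 21 = -641/32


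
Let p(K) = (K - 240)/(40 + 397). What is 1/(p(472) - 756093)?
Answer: -437/330412409 ≈ -1.3226e-6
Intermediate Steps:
p(K) = -240/437 + K/437 (p(K) = (-240 + K)/437 = (-240 + K)*(1/437) = -240/437 + K/437)
1/(p(472) - 756093) = 1/((-240/437 + (1/437)*472) - 756093) = 1/((-240/437 + 472/437) - 756093) = 1/(232/437 - 756093) = 1/(-330412409/437) = -437/330412409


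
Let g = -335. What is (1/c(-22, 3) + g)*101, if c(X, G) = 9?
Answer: -304414/9 ≈ -33824.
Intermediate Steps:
(1/c(-22, 3) + g)*101 = (1/9 - 335)*101 = (⅑ - 335)*101 = -3014/9*101 = -304414/9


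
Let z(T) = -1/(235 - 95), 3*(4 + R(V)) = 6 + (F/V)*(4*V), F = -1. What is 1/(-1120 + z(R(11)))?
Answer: -140/156801 ≈ -0.00089285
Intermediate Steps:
R(V) = -10/3 (R(V) = -4 + (6 + (-1/V)*(4*V))/3 = -4 + (6 - 4)/3 = -4 + (1/3)*2 = -4 + 2/3 = -10/3)
z(T) = -1/140
1/(-1120 + z(R(11))) = 1/(-1120 - 1/140) = 1/(-156801/140) = -140/156801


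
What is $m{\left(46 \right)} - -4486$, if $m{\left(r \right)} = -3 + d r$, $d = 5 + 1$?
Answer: $4759$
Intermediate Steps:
$d = 6$
$m{\left(r \right)} = -3 + 6 r$
$m{\left(46 \right)} - -4486 = \left(-3 + 6 \cdot 46\right) - -4486 = \left(-3 + 276\right) + 4486 = 273 + 4486 = 4759$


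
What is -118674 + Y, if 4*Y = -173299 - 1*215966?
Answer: -863961/4 ≈ -2.1599e+5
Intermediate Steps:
Y = -389265/4 (Y = (-173299 - 1*215966)/4 = (-173299 - 215966)/4 = (1/4)*(-389265) = -389265/4 ≈ -97316.)
-118674 + Y = -118674 - 389265/4 = -863961/4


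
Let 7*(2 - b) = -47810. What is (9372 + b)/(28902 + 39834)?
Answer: 4051/17184 ≈ 0.23574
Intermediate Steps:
b = 6832 (b = 2 - ⅐*(-47810) = 2 + 6830 = 6832)
(9372 + b)/(28902 + 39834) = (9372 + 6832)/(28902 + 39834) = 16204/68736 = 16204*(1/68736) = 4051/17184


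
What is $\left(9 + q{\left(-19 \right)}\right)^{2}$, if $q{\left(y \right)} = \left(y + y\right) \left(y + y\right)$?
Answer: $2111209$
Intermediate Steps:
$q{\left(y \right)} = 4 y^{2}$ ($q{\left(y \right)} = 2 y 2 y = 4 y^{2}$)
$\left(9 + q{\left(-19 \right)}\right)^{2} = \left(9 + 4 \left(-19\right)^{2}\right)^{2} = \left(9 + 4 \cdot 361\right)^{2} = \left(9 + 1444\right)^{2} = 1453^{2} = 2111209$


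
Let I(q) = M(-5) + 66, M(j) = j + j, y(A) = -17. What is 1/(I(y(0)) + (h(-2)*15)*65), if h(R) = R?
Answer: -1/1894 ≈ -0.00052798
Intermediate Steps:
M(j) = 2*j
I(q) = 56 (I(q) = 2*(-5) + 66 = -10 + 66 = 56)
1/(I(y(0)) + (h(-2)*15)*65) = 1/(56 - 2*15*65) = 1/(56 - 30*65) = 1/(56 - 1950) = 1/(-1894) = -1/1894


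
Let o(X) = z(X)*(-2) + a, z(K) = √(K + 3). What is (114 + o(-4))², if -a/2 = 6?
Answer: 10400 - 408*I ≈ 10400.0 - 408.0*I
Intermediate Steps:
z(K) = √(3 + K)
a = -12 (a = -2*6 = -12)
o(X) = -12 - 2*√(3 + X) (o(X) = √(3 + X)*(-2) - 12 = -2*√(3 + X) - 12 = -12 - 2*√(3 + X))
(114 + o(-4))² = (114 + (-12 - 2*√(3 - 4)))² = (114 + (-12 - 2*I))² = (102 - 2*I)²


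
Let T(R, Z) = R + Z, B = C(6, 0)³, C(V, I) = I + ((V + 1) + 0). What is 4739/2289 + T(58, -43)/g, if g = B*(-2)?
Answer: 459517/224322 ≈ 2.0485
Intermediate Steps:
C(V, I) = 1 + I + V (C(V, I) = I + ((1 + V) + 0) = I + (1 + V) = 1 + I + V)
B = 343 (B = (1 + 0 + 6)³ = 7³ = 343)
g = -686 (g = 343*(-2) = -686)
4739/2289 + T(58, -43)/g = 4739/2289 + (58 - 43)/(-686) = 4739*(1/2289) + 15*(-1/686) = 677/327 - 15/686 = 459517/224322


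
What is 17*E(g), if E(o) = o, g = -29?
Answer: -493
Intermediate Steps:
17*E(g) = 17*(-29) = -493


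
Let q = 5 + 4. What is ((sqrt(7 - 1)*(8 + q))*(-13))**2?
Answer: 293046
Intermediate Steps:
q = 9
((sqrt(7 - 1)*(8 + q))*(-13))**2 = ((sqrt(7 - 1)*(8 + 9))*(-13))**2 = ((sqrt(6)*17)*(-13))**2 = ((17*sqrt(6))*(-13))**2 = (-221*sqrt(6))**2 = 293046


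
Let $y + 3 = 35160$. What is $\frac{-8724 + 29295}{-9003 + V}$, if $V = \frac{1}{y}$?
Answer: $- \frac{723214647}{316518470} \approx -2.2849$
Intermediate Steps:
$y = 35157$ ($y = -3 + 35160 = 35157$)
$V = \frac{1}{35157} \approx 2.8444 \cdot 10^{-5}$
$\frac{-8724 + 29295}{-9003 + V} = \frac{-8724 + 29295}{-9003 + \frac{1}{35157}} = \frac{20571}{- \frac{316518470}{35157}} = 20571 \left(- \frac{35157}{316518470}\right) = - \frac{723214647}{316518470}$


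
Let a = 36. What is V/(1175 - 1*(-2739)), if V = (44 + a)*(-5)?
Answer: -200/1957 ≈ -0.10220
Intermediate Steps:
V = -400 (V = (44 + 36)*(-5) = 80*(-5) = -400)
V/(1175 - 1*(-2739)) = -400/(1175 - 1*(-2739)) = -400/(1175 + 2739) = -400/3914 = -400*1/3914 = -200/1957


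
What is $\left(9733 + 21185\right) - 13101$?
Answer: $17817$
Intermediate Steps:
$\left(9733 + 21185\right) - 13101 = 30918 - 13101 = 17817$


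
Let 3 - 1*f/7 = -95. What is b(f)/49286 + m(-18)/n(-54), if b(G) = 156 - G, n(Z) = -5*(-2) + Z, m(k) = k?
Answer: 215957/542146 ≈ 0.39834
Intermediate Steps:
f = 686 (f = 21 - 7*(-95) = 21 + 665 = 686)
n(Z) = 10 + Z
b(f)/49286 + m(-18)/n(-54) = (156 - 1*686)/49286 - 18/(10 - 54) = (156 - 686)*(1/49286) - 18/(-44) = -530*1/49286 - 18*(-1/44) = -265/24643 + 9/22 = 215957/542146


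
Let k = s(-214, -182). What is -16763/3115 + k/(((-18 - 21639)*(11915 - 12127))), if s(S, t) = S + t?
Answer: -6413743936/1191820805 ≈ -5.3815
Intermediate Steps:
k = -396 (k = -214 - 182 = -396)
-16763/3115 + k/(((-18 - 21639)*(11915 - 12127))) = -16763/3115 - 396*1/((-18 - 21639)*(11915 - 12127)) = -16763*1/3115 - 396/((-21657*(-212))) = -16763/3115 - 396/4591284 = -16763/3115 - 396*1/4591284 = -16763/3115 - 33/382607 = -6413743936/1191820805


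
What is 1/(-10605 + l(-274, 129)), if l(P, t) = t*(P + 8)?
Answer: -1/44919 ≈ -2.2262e-5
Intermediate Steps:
l(P, t) = t*(8 + P)
1/(-10605 + l(-274, 129)) = 1/(-10605 + 129*(8 - 274)) = 1/(-10605 + 129*(-266)) = 1/(-10605 - 34314) = 1/(-44919) = -1/44919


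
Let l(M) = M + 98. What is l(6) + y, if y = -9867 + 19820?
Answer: 10057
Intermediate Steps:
l(M) = 98 + M
y = 9953
l(6) + y = (98 + 6) + 9953 = 104 + 9953 = 10057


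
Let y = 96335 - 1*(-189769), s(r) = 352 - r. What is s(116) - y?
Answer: -285868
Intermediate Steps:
y = 286104 (y = 96335 + 189769 = 286104)
s(116) - y = (352 - 1*116) - 1*286104 = (352 - 116) - 286104 = 236 - 286104 = -285868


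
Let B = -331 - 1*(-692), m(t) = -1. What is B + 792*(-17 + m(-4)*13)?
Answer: -23399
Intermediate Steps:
B = 361 (B = -331 + 692 = 361)
B + 792*(-17 + m(-4)*13) = 361 + 792*(-17 - 1*13) = 361 + 792*(-17 - 13) = 361 + 792*(-30) = 361 - 23760 = -23399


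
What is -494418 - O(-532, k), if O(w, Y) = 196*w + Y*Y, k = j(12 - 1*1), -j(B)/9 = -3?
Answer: -390875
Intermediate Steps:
j(B) = 27 (j(B) = -9*(-3) = 27)
k = 27
O(w, Y) = Y² + 196*w (O(w, Y) = 196*w + Y² = Y² + 196*w)
-494418 - O(-532, k) = -494418 - (27² + 196*(-532)) = -494418 - (729 - 104272) = -494418 - 1*(-103543) = -494418 + 103543 = -390875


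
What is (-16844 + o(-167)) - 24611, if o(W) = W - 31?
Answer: -41653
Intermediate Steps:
o(W) = -31 + W
(-16844 + o(-167)) - 24611 = (-16844 + (-31 - 167)) - 24611 = (-16844 - 198) - 24611 = -17042 - 24611 = -41653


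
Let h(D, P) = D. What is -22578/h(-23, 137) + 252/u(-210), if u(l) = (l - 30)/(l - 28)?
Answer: 283257/230 ≈ 1231.6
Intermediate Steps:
u(l) = (-30 + l)/(-28 + l)
-22578/h(-23, 137) + 252/u(-210) = -22578/(-23) + 252/(((-30 - 210)/(-28 - 210))) = -22578*(-1/23) + 252/((-240/(-238))) = 22578/23 + 252/((-1/238*(-240))) = 22578/23 + 252/(120/119) = 22578/23 + 252*(119/120) = 22578/23 + 2499/10 = 283257/230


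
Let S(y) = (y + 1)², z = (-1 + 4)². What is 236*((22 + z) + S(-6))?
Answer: 13216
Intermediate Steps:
z = 9 (z = 3² = 9)
S(y) = (1 + y)²
236*((22 + z) + S(-6)) = 236*((22 + 9) + (1 - 6)²) = 236*(31 + (-5)²) = 236*(31 + 25) = 236*56 = 13216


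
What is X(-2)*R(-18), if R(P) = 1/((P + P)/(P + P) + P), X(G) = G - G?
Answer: 0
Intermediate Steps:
X(G) = 0
R(P) = 1/(1 + P) (R(P) = 1/((2*P)/((2*P)) + P) = 1/((2*P)*(1/(2*P)) + P) = 1/(1 + P))
X(-2)*R(-18) = 0/(1 - 18) = 0/(-17) = 0*(-1/17) = 0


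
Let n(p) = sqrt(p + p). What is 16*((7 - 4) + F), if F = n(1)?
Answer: 48 + 16*sqrt(2) ≈ 70.627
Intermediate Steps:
n(p) = sqrt(2)*sqrt(p) (n(p) = sqrt(2*p) = sqrt(2)*sqrt(p))
F = sqrt(2) (F = sqrt(2)*sqrt(1) = sqrt(2)*1 = sqrt(2) ≈ 1.4142)
16*((7 - 4) + F) = 16*((7 - 4) + sqrt(2)) = 16*(3 + sqrt(2)) = 48 + 16*sqrt(2)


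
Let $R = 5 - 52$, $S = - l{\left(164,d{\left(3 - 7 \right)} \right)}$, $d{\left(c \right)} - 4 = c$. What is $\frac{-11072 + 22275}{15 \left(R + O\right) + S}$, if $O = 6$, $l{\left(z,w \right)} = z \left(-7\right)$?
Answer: $\frac{11203}{533} \approx 21.019$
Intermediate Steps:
$d{\left(c \right)} = 4 + c$
$l{\left(z,w \right)} = - 7 z$
$S = 1148$ ($S = - \left(-7\right) 164 = \left(-1\right) \left(-1148\right) = 1148$)
$R = -47$
$\frac{-11072 + 22275}{15 \left(R + O\right) + S} = \frac{-11072 + 22275}{15 \left(-47 + 6\right) + 1148} = \frac{11203}{15 \left(-41\right) + 1148} = \frac{11203}{-615 + 1148} = \frac{11203}{533}$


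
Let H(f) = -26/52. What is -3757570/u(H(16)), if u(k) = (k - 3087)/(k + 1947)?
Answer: 2925644002/1235 ≈ 2.3689e+6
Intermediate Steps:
H(f) = -½ (H(f) = -26*1/52 = -½)
u(k) = (-3087 + k)/(1947 + k)
-3757570/u(H(16)) = -3757570*(1947 - ½)/(-3087 - ½) = -3757570/(-6175/2/(3893/2)) = -3757570/((2/3893)*(-6175/2)) = -3757570/(-6175/3893) = -3757570*(-3893/6175) = 2925644002/1235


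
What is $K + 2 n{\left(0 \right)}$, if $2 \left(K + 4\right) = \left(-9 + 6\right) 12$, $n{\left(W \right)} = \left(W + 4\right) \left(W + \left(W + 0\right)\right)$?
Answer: $-22$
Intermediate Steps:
$n{\left(W \right)} = 2 W \left(4 + W\right)$ ($n{\left(W \right)} = \left(4 + W\right) \left(W + W\right) = \left(4 + W\right) 2 W = 2 W \left(4 + W\right)$)
$K = -22$ ($K = -4 + \frac{\left(-9 + 6\right) 12}{2} = -4 + \frac{\left(-3\right) 12}{2} = -4 + \frac{1}{2} \left(-36\right) = -4 - 18 = -22$)
$K + 2 n{\left(0 \right)} = -22 + 2 \cdot 2 \cdot 0 \left(4 + 0\right) = -22 + 2 \cdot 2 \cdot 0 \cdot 4 = -22 + 2 \cdot 0 = -22 + 0 = -22$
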